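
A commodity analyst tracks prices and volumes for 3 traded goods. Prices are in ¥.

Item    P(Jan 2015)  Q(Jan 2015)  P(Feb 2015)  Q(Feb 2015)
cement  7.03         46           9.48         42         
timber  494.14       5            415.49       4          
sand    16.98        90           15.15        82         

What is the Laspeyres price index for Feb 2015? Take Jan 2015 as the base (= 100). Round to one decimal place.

89.7

Laspeyres price index uses base-period quantities as weights.
ΣP(Feb 2015)·Q(Jan 2015) = 9.48×46 + 415.49×5 + 15.15×90 = 436.08 + 2077.45 + 1363.5 = 3877.03
ΣP(Jan 2015)·Q(Jan 2015) = 7.03×46 + 494.14×5 + 16.98×90 = 323.38 + 2470.7 + 1528.2 = 4322.28
Index = 3877.03 / 4322.28 × 100 = 89.6987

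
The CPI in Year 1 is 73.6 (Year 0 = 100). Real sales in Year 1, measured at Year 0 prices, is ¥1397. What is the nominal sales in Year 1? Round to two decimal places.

1028.19

Nominal = Real × (Index/100) = 1397 × (73.6/100)
        = 1397 × 0.736 = 1028.1920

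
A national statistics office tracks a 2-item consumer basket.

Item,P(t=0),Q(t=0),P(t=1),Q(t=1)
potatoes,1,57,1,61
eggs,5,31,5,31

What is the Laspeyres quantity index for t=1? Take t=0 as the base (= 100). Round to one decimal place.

101.9

Laspeyres quantity index uses base-period prices as weights.
ΣP(t=0)·Q(t=1) = 1×61 + 5×31 = 61 + 155 = 216
ΣP(t=0)·Q(t=0) = 1×57 + 5×31 = 57 + 155 = 212
Index = 216 / 212 × 100 = 101.8868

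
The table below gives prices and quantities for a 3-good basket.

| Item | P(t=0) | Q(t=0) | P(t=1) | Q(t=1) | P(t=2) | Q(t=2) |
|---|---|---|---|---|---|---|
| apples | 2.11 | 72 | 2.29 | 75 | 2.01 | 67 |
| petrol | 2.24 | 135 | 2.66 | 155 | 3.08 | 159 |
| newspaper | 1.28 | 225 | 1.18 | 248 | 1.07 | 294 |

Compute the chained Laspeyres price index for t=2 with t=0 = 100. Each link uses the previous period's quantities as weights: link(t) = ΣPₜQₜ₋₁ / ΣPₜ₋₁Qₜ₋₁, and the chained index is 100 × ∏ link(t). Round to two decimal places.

108.39

Link t=0→t=1:
ΣP(t=1)Q(t=0) = 2.29×72 + 2.66×135 + 1.18×225 = 164.88 + 359.1 + 265.5 = 789.48
ΣP(t=0)Q(t=0) = 2.11×72 + 2.24×135 + 1.28×225 = 151.92 + 302.4 + 288 = 742.32
link = 789.48/742.32 = 1.063531
Link t=1→t=2:
ΣP(t=2)Q(t=1) = 2.01×75 + 3.08×155 + 1.07×248 = 150.75 + 477.4 + 265.36 = 893.51
ΣP(t=1)Q(t=1) = 2.29×75 + 2.66×155 + 1.18×248 = 171.75 + 412.3 + 292.64 = 876.69
link = 893.51/876.69 = 1.019186
Chained index = 100 × 1.063531 × 1.019186 = 108.3935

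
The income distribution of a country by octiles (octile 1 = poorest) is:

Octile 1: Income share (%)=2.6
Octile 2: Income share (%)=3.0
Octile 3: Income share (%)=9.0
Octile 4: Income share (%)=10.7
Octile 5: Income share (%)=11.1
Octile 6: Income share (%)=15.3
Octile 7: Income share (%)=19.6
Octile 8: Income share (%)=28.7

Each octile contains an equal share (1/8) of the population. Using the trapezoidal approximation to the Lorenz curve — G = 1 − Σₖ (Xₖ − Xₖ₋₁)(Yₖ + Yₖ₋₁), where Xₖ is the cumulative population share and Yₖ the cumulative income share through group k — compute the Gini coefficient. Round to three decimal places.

Cumulative income shares Yₖ: 0.0260, 0.0560, 0.1460, 0.2530, 0.3640, 0.5170, 0.7130, 1.0000
Σ (Xₖ−Xₖ₋₁)(Yₖ+Yₖ₋₁) = (1/8)(0.0260+0.0000) + (1/8)(0.0560+0.0260) + (1/8)(0.1460+0.0560) + (1/8)(0.2530+0.1460) + (1/8)(0.3640+0.2530) + (1/8)(0.5170+0.3640) + (1/8)(0.7130+0.5170) + (1/8)(1.0000+0.7130)
  = 0.0033 + 0.0103 + 0.0252 + 0.0499 + 0.0771 + 0.1101 + 0.1537 + 0.2141 = 0.6438
G = 1 − 0.6438 = 0.3562

0.356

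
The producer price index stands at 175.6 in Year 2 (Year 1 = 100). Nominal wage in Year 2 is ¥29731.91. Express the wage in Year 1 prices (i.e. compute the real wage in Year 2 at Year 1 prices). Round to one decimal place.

Real = Nominal ÷ (Index/100) = 29731.91 ÷ (175.6/100)
     = 29731.91 ÷ 1.756 = 16931.6116

16931.6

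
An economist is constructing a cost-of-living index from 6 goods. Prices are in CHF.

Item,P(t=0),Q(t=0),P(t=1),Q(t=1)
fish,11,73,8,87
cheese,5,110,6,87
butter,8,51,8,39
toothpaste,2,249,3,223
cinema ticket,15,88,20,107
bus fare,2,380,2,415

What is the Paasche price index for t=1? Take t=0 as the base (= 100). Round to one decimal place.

112.7

Paasche price index uses current-period quantities as weights.
ΣP(t=1)·Q(t=1) = 8×87 + 6×87 + 8×39 + 3×223 + 20×107 + 2×415 = 696 + 522 + 312 + 669 + 2140 + 830 = 5169
ΣP(t=0)·Q(t=1) = 11×87 + 5×87 + 8×39 + 2×223 + 15×107 + 2×415 = 957 + 435 + 312 + 446 + 1605 + 830 = 4585
Index = 5169 / 4585 × 100 = 112.7372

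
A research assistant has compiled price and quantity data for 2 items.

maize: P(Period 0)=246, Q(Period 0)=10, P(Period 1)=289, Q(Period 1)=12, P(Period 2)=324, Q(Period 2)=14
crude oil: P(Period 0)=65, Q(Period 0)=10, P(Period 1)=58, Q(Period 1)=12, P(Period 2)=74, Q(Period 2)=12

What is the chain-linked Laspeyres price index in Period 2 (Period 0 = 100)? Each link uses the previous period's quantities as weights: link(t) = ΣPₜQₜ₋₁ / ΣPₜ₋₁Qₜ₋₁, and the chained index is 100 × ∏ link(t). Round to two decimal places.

Link Period 0→Period 1:
ΣP(Period 1)Q(Period 0) = 289×10 + 58×10 = 2890 + 580 = 3470
ΣP(Period 0)Q(Period 0) = 246×10 + 65×10 = 2460 + 650 = 3110
link = 3470/3110 = 1.115756
Link Period 1→Period 2:
ΣP(Period 2)Q(Period 1) = 324×12 + 74×12 = 3888 + 888 = 4776
ΣP(Period 1)Q(Period 1) = 289×12 + 58×12 = 3468 + 696 = 4164
link = 4776/4164 = 1.146974
Chained index = 100 × 1.115756 × 1.146974 = 127.9743

127.97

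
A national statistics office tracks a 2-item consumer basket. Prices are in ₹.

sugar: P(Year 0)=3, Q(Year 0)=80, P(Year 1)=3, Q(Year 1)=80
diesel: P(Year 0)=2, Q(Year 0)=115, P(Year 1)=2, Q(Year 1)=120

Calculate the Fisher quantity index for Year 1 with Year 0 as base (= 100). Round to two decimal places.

102.13

Laspeyres component (base-period weights):
ΣP(Year 0)Q(Year 1) = 3×80 + 2×120 = 240 + 240 = 480
ΣP(Year 0)Q(Year 0) = 3×80 + 2×115 = 240 + 230 = 470
L = 480 / 470 × 100 = 102.1277
Paasche component (current-period weights):
ΣP(Year 1)Q(Year 1) = 3×80 + 2×120 = 240 + 240 = 480
ΣP(Year 1)Q(Year 0) = 3×80 + 2×115 = 240 + 230 = 470
P = 480 / 470 × 100 = 102.1277
Fisher = √(L × P) = √(102.1277 × 102.1277) = 102.1277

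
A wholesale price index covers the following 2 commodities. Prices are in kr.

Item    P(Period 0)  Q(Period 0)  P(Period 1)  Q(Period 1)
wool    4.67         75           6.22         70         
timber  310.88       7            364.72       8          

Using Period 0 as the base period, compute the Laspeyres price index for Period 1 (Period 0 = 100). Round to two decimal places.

Laspeyres price index uses base-period quantities as weights.
ΣP(Period 1)·Q(Period 0) = 6.22×75 + 364.72×7 = 466.5 + 2553.04 = 3019.54
ΣP(Period 0)·Q(Period 0) = 4.67×75 + 310.88×7 = 350.25 + 2176.16 = 2526.41
Index = 3019.54 / 2526.41 × 100 = 119.5190

119.52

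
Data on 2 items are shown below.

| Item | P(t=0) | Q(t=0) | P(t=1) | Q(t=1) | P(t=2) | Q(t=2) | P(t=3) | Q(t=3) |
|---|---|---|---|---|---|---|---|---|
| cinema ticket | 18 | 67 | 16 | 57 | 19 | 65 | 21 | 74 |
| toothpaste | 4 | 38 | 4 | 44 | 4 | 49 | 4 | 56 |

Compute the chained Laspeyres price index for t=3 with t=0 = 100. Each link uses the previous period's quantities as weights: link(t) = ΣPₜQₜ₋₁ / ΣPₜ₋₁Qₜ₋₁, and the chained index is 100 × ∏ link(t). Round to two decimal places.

Link t=0→t=1:
ΣP(t=1)Q(t=0) = 16×67 + 4×38 = 1072 + 152 = 1224
ΣP(t=0)Q(t=0) = 18×67 + 4×38 = 1206 + 152 = 1358
link = 1224/1358 = 0.901325
Link t=1→t=2:
ΣP(t=2)Q(t=1) = 19×57 + 4×44 = 1083 + 176 = 1259
ΣP(t=1)Q(t=1) = 16×57 + 4×44 = 912 + 176 = 1088
link = 1259/1088 = 1.157169
Link t=2→t=3:
ΣP(t=3)Q(t=2) = 21×65 + 4×49 = 1365 + 196 = 1561
ΣP(t=2)Q(t=2) = 19×65 + 4×49 = 1235 + 196 = 1431
link = 1561/1431 = 1.090846
Chained index = 100 × 0.901325 × 1.157169 × 1.090846 = 113.7737

113.77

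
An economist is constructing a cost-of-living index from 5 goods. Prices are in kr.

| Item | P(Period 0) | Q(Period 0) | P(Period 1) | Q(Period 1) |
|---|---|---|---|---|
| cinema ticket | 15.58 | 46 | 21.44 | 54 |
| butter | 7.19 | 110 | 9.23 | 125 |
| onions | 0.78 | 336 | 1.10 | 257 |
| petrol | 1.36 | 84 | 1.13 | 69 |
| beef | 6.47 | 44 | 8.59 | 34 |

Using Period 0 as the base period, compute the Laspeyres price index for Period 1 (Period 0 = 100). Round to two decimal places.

131.15

Laspeyres price index uses base-period quantities as weights.
ΣP(Period 1)·Q(Period 0) = 21.44×46 + 9.23×110 + 1.10×336 + 1.13×84 + 8.59×44 = 986.24 + 1015.3 + 369.6 + 94.92 + 377.96 = 2844.02
ΣP(Period 0)·Q(Period 0) = 15.58×46 + 7.19×110 + 0.78×336 + 1.36×84 + 6.47×44 = 716.68 + 790.9 + 262.08 + 114.24 + 284.68 = 2168.58
Index = 2844.02 / 2168.58 × 100 = 131.1466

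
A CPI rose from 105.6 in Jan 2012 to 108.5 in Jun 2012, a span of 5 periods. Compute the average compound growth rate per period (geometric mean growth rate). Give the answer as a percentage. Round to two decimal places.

Growth factor = (108.5/105.6)^(1/5) = (1.027462)^(1/5) = 1.005433
Growth rate = 1.005433 − 1 = 0.005433 = 0.5433%

0.54%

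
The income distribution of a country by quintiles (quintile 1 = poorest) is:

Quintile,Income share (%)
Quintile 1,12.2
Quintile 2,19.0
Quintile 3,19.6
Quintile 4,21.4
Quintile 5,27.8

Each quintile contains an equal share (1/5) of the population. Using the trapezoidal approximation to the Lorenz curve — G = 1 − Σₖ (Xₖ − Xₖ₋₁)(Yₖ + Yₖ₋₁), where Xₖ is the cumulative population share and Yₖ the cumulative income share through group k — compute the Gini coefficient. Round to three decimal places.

0.134

Cumulative income shares Yₖ: 0.1220, 0.3120, 0.5080, 0.7220, 1.0000
Σ (Xₖ−Xₖ₋₁)(Yₖ+Yₖ₋₁) = (1/5)(0.1220+0.0000) + (1/5)(0.3120+0.1220) + (1/5)(0.5080+0.3120) + (1/5)(0.7220+0.5080) + (1/5)(1.0000+0.7220)
  = 0.0244 + 0.0868 + 0.1640 + 0.2460 + 0.3444 = 0.8656
G = 1 − 0.8656 = 0.1344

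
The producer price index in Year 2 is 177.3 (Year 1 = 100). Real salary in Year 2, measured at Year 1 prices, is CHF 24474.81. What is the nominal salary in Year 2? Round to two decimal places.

Nominal = Real × (Index/100) = 24474.81 × (177.3/100)
        = 24474.81 × 1.773 = 43393.8381

43393.84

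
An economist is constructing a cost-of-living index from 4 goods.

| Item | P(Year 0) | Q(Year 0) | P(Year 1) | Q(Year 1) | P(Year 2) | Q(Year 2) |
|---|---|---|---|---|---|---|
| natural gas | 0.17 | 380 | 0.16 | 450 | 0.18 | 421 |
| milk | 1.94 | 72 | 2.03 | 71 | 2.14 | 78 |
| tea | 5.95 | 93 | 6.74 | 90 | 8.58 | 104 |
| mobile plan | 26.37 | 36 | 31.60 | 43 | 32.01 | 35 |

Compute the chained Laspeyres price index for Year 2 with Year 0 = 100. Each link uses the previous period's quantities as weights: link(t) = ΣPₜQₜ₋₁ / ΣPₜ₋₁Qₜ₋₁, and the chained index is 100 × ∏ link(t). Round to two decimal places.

126.08

Link Year 0→Year 1:
ΣP(Year 1)Q(Year 0) = 0.16×380 + 2.03×72 + 6.74×93 + 31.60×36 = 60.8 + 146.16 + 626.82 + 1137.6 = 1971.38
ΣP(Year 0)Q(Year 0) = 0.17×380 + 1.94×72 + 5.95×93 + 26.37×36 = 64.6 + 139.68 + 553.35 + 949.32 = 1706.95
link = 1971.38/1706.95 = 1.154914
Link Year 1→Year 2:
ΣP(Year 2)Q(Year 1) = 0.18×450 + 2.14×71 + 8.58×90 + 32.01×43 = 81 + 151.94 + 772.2 + 1376.43 = 2381.57
ΣP(Year 1)Q(Year 1) = 0.16×450 + 2.03×71 + 6.74×90 + 31.60×43 = 72 + 144.13 + 606.6 + 1358.8 = 2181.53
link = 2381.57/2181.53 = 1.091697
Chained index = 100 × 1.154914 × 1.091697 = 126.0816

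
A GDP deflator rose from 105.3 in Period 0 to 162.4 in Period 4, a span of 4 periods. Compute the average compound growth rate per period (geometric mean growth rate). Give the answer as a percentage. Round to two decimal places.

Growth factor = (162.4/105.3)^(1/4) = (1.542260)^(1/4) = 1.114396
Growth rate = 1.114396 − 1 = 0.114396 = 11.4396%

11.44%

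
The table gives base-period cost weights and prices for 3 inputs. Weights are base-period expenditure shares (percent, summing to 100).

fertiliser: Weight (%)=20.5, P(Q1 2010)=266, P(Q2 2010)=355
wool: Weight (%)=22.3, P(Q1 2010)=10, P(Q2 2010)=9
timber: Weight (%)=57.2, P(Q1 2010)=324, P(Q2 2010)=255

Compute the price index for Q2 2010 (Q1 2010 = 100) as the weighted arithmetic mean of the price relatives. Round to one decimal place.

92.4

fertiliser: 20.5 × (355/266) = 20.5 × 1.334586 = 27.3590
wool: 22.3 × (9/10) = 22.3 × 0.900000 = 20.0700
timber: 57.2 × (255/324) = 57.2 × 0.787037 = 45.0185
Index = Σ wᵢ·(p₁ᵢ/p₀ᵢ) = 27.3590 + 20.0700 + 45.0185 = 92.4475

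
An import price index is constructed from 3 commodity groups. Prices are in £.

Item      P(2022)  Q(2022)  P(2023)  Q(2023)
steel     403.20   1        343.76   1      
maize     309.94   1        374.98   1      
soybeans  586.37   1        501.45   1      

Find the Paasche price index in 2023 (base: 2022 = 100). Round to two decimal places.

93.90

Paasche price index uses current-period quantities as weights.
ΣP(2023)·Q(2023) = 343.76×1 + 374.98×1 + 501.45×1 = 343.76 + 374.98 + 501.45 = 1220.19
ΣP(2022)·Q(2023) = 403.20×1 + 309.94×1 + 586.37×1 = 403.2 + 309.94 + 586.37 = 1299.51
Index = 1220.19 / 1299.51 × 100 = 93.8962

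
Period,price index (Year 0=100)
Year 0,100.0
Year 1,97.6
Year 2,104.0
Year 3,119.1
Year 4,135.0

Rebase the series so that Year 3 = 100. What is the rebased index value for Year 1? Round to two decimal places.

81.95

Rebased(Year 1) = 97.6 / 119.1 × 100 = 81.9479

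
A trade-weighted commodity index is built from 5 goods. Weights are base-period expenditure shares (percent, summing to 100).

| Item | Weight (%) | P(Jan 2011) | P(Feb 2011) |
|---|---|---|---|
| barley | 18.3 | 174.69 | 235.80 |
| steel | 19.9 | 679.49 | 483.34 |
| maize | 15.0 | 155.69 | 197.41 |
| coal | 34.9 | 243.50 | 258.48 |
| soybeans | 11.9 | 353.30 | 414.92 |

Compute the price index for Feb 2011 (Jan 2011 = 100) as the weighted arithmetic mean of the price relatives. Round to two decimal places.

barley: 18.3 × (235.80/174.69) = 18.3 × 1.349820 = 24.7017
steel: 19.9 × (483.34/679.49) = 19.9 × 0.711328 = 14.1554
maize: 15.0 × (197.41/155.69) = 15.0 × 1.267968 = 19.0195
coal: 34.9 × (258.48/243.50) = 34.9 × 1.061520 = 37.0470
soybeans: 11.9 × (414.92/353.30) = 11.9 × 1.174413 = 13.9755
Index = Σ wᵢ·(p₁ᵢ/p₀ᵢ) = 24.7017 + 14.1554 + 19.0195 + 37.0470 + 13.9755 = 108.8992

108.90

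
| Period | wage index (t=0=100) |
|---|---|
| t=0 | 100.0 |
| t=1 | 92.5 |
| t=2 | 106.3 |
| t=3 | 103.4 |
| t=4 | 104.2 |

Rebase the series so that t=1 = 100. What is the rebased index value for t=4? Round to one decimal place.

112.6

Rebased(t=4) = 104.2 / 92.5 × 100 = 112.6486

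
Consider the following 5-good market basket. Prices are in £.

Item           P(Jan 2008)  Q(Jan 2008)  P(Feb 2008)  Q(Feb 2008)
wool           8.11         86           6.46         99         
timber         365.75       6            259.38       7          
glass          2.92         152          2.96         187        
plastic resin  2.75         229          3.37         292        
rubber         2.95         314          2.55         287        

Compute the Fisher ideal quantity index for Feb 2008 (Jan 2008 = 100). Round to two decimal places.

113.96

Laspeyres component (base-period weights):
ΣP(Jan 2008)Q(Feb 2008) = 8.11×99 + 365.75×7 + 2.92×187 + 2.75×292 + 2.95×287 = 802.89 + 2560.25 + 546.04 + 803 + 846.65 = 5558.83
ΣP(Jan 2008)Q(Jan 2008) = 8.11×86 + 365.75×6 + 2.92×152 + 2.75×229 + 2.95×314 = 697.46 + 2194.5 + 443.84 + 629.75 + 926.3 = 4891.85
L = 5558.83 / 4891.85 × 100 = 113.6345
Paasche component (current-period weights):
ΣP(Feb 2008)Q(Feb 2008) = 6.46×99 + 259.38×7 + 2.96×187 + 3.37×292 + 2.55×287 = 639.54 + 1815.66 + 553.52 + 984.04 + 731.85 = 4724.61
ΣP(Feb 2008)Q(Jan 2008) = 6.46×86 + 259.38×6 + 2.96×152 + 3.37×229 + 2.55×314 = 555.56 + 1556.28 + 449.92 + 771.73 + 800.7 = 4134.19
P = 4724.61 / 4134.19 × 100 = 114.2814
Fisher = √(L × P) = √(113.6345 × 114.2814) = 113.9575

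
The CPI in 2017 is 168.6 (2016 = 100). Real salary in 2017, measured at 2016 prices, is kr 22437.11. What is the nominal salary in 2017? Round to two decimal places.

Nominal = Real × (Index/100) = 22437.11 × (168.6/100)
        = 22437.11 × 1.686 = 37828.9675

37828.97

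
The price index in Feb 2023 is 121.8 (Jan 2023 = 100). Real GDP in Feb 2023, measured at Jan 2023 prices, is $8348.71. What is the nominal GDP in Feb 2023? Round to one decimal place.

Nominal = Real × (Index/100) = 8348.71 × (121.8/100)
        = 8348.71 × 1.218 = 10168.7288

10168.7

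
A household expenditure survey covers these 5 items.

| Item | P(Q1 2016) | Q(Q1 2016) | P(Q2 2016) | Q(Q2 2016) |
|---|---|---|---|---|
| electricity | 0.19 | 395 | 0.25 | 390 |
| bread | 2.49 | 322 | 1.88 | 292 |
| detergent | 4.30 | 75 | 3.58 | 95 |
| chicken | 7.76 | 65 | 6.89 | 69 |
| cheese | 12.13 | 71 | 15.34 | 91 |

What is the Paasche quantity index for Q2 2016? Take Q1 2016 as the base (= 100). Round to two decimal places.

113.88

Paasche quantity index uses current-period prices as weights.
ΣP(Q2 2016)·Q(Q2 2016) = 0.25×390 + 1.88×292 + 3.58×95 + 6.89×69 + 15.34×91 = 97.5 + 548.96 + 340.1 + 475.41 + 1395.94 = 2857.91
ΣP(Q2 2016)·Q(Q1 2016) = 0.25×395 + 1.88×322 + 3.58×75 + 6.89×65 + 15.34×71 = 98.75 + 605.36 + 268.5 + 447.85 + 1089.14 = 2509.6
Index = 2857.91 / 2509.6 × 100 = 113.8791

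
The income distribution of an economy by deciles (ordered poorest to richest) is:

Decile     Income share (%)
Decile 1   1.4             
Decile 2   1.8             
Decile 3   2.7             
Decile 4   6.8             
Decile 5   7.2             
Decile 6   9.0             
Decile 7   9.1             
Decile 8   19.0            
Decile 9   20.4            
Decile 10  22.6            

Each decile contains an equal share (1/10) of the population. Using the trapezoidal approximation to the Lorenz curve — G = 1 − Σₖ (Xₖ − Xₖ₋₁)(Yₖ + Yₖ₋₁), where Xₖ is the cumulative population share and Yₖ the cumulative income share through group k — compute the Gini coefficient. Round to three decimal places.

Cumulative income shares Yₖ: 0.0140, 0.0320, 0.0590, 0.1270, 0.1990, 0.2890, 0.3800, 0.5700, 0.7740, 1.0000
Σ (Xₖ−Xₖ₋₁)(Yₖ+Yₖ₋₁) = (1/10)(0.0140+0.0000) + (1/10)(0.0320+0.0140) + (1/10)(0.0590+0.0320) + (1/10)(0.1270+0.0590) + (1/10)(0.1990+0.1270) + (1/10)(0.2890+0.1990) + (1/10)(0.3800+0.2890) + (1/10)(0.5700+0.3800) + (1/10)(0.7740+0.5700) + (1/10)(1.0000+0.7740)
  = 0.0014 + 0.0046 + 0.0091 + 0.0186 + 0.0326 + 0.0488 + 0.0669 + 0.0950 + 0.1344 + 0.1774 = 0.5888
G = 1 − 0.5888 = 0.4112

0.411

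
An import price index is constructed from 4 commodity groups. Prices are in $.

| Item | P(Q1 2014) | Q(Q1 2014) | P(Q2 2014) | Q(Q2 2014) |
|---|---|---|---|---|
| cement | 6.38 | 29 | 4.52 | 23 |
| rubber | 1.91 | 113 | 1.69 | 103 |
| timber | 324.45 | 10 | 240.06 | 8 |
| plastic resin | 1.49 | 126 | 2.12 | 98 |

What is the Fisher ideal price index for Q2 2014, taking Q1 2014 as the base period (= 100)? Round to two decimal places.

78.00

Laspeyres component (base-period weights):
ΣP(Q2 2014)Q(Q1 2014) = 4.52×29 + 1.69×113 + 240.06×10 + 2.12×126 = 131.08 + 190.97 + 2400.6 + 267.12 = 2989.77
ΣP(Q1 2014)Q(Q1 2014) = 6.38×29 + 1.91×113 + 324.45×10 + 1.49×126 = 185.02 + 215.83 + 3244.5 + 187.74 = 3833.09
L = 2989.77 / 3833.09 × 100 = 77.9990
Paasche component (current-period weights):
ΣP(Q2 2014)Q(Q2 2014) = 4.52×23 + 1.69×103 + 240.06×8 + 2.12×98 = 103.96 + 174.07 + 1920.48 + 207.76 = 2406.27
ΣP(Q1 2014)Q(Q2 2014) = 6.38×23 + 1.91×103 + 324.45×8 + 1.49×98 = 146.74 + 196.73 + 2595.6 + 146.02 = 3085.09
P = 2406.27 / 3085.09 × 100 = 77.9968
Fisher = √(L × P) = √(77.9990 × 77.9968) = 77.9979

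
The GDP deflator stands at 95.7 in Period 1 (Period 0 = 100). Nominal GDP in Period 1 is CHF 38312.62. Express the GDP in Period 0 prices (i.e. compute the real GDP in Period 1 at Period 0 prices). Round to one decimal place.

40034.1

Real = Nominal ÷ (Index/100) = 38312.62 ÷ (95.7/100)
     = 38312.62 ÷ 0.957 = 40034.0857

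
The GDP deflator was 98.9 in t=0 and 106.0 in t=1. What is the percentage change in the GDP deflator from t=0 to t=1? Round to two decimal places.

Change = (106.0 − 98.9) / 98.9 × 100
       = 7.1 / 98.9 × 100 = 7.1790%

7.18%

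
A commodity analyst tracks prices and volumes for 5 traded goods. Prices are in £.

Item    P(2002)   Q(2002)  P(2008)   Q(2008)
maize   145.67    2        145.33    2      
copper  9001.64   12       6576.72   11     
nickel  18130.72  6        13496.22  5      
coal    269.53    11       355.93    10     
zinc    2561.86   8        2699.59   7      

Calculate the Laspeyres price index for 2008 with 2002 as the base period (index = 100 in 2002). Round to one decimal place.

Laspeyres price index uses base-period quantities as weights.
ΣP(2008)·Q(2002) = 145.33×2 + 6576.72×12 + 13496.22×6 + 355.93×11 + 2699.59×8 = 290.66 + 78920.64 + 80977.32 + 3915.23 + 21596.72 = 185700.57
ΣP(2002)·Q(2002) = 145.67×2 + 9001.64×12 + 18130.72×6 + 269.53×11 + 2561.86×8 = 291.34 + 108019.68 + 108784.32 + 2964.83 + 20494.88 = 240555.05
Index = 185700.57 / 240555.05 × 100 = 77.1967

77.2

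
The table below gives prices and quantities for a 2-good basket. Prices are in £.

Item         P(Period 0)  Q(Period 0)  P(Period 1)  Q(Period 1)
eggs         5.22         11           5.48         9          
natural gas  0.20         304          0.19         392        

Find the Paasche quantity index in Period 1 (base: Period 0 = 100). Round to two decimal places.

Paasche quantity index uses current-period prices as weights.
ΣP(Period 1)·Q(Period 1) = 5.48×9 + 0.19×392 = 49.32 + 74.48 = 123.8
ΣP(Period 1)·Q(Period 0) = 5.48×11 + 0.19×304 = 60.28 + 57.76 = 118.04
Index = 123.8 / 118.04 × 100 = 104.8797

104.88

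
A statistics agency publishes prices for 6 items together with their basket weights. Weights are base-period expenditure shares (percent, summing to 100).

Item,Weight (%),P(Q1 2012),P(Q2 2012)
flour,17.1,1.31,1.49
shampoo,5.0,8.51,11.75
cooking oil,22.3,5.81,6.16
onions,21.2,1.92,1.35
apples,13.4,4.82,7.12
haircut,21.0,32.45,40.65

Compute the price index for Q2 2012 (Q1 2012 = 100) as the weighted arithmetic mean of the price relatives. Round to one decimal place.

flour: 17.1 × (1.49/1.31) = 17.1 × 1.137405 = 19.4496
shampoo: 5.0 × (11.75/8.51) = 5.0 × 1.380729 = 6.9036
cooking oil: 22.3 × (6.16/5.81) = 22.3 × 1.060241 = 23.6434
onions: 21.2 × (1.35/1.92) = 21.2 × 0.703125 = 14.9063
apples: 13.4 × (7.12/4.82) = 13.4 × 1.477178 = 19.7942
haircut: 21.0 × (40.65/32.45) = 21.0 × 1.252696 = 26.3066
Index = Σ wᵢ·(p₁ᵢ/p₀ᵢ) = 19.4496 + 6.9036 + 23.6434 + 14.9063 + 19.7942 + 26.3066 = 111.0037

111.0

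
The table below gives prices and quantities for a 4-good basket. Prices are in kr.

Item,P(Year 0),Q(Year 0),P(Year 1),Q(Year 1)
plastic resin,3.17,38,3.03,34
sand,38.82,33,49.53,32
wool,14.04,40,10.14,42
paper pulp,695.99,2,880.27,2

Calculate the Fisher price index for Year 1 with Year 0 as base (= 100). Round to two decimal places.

Laspeyres component (base-period weights):
ΣP(Year 1)Q(Year 0) = 3.03×38 + 49.53×33 + 10.14×40 + 880.27×2 = 115.14 + 1634.49 + 405.6 + 1760.54 = 3915.77
ΣP(Year 0)Q(Year 0) = 3.17×38 + 38.82×33 + 14.04×40 + 695.99×2 = 120.46 + 1281.06 + 561.6 + 1391.98 = 3355.1
L = 3915.77 / 3355.1 × 100 = 116.7110
Paasche component (current-period weights):
ΣP(Year 1)Q(Year 1) = 3.03×34 + 49.53×32 + 10.14×42 + 880.27×2 = 103.02 + 1584.96 + 425.88 + 1760.54 = 3874.4
ΣP(Year 0)Q(Year 1) = 3.17×34 + 38.82×32 + 14.04×42 + 695.99×2 = 107.78 + 1242.24 + 589.68 + 1391.98 = 3331.68
P = 3874.4 / 3331.68 × 100 = 116.2897
Fisher = √(L × P) = √(116.7110 × 116.2897) = 116.5001

116.50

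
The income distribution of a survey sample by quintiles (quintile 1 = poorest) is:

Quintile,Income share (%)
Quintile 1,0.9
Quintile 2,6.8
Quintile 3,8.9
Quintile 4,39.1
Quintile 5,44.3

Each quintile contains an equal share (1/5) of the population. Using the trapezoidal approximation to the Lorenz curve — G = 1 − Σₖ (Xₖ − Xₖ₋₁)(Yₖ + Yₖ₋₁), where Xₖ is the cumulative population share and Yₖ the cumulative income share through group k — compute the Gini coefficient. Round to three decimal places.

Cumulative income shares Yₖ: 0.0090, 0.0770, 0.1660, 0.5570, 1.0000
Σ (Xₖ−Xₖ₋₁)(Yₖ+Yₖ₋₁) = (1/5)(0.0090+0.0000) + (1/5)(0.0770+0.0090) + (1/5)(0.1660+0.0770) + (1/5)(0.5570+0.1660) + (1/5)(1.0000+0.5570)
  = 0.0018 + 0.0172 + 0.0486 + 0.1446 + 0.3114 = 0.5236
G = 1 − 0.5236 = 0.4764

0.476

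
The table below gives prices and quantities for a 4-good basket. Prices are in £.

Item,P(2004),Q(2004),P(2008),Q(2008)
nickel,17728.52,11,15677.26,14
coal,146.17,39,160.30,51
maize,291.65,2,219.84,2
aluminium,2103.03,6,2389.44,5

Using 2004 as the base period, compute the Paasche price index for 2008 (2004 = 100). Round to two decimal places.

Paasche price index uses current-period quantities as weights.
ΣP(2008)·Q(2008) = 15677.26×14 + 160.30×51 + 219.84×2 + 2389.44×5 = 219481.64 + 8175.3 + 439.68 + 11947.2 = 240043.82
ΣP(2004)·Q(2008) = 17728.52×14 + 146.17×51 + 291.65×2 + 2103.03×5 = 248199.28 + 7454.67 + 583.3 + 10515.15 = 266752.4
Index = 240043.82 / 266752.4 × 100 = 89.9875

89.99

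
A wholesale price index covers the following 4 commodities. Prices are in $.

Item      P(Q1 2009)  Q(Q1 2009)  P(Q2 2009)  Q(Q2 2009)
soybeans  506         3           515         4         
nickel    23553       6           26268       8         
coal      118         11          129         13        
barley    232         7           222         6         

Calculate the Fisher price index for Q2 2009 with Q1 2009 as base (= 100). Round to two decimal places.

111.26

Laspeyres component (base-period weights):
ΣP(Q2 2009)Q(Q1 2009) = 515×3 + 26268×6 + 129×11 + 222×7 = 1545 + 157608 + 1419 + 1554 = 162126
ΣP(Q1 2009)Q(Q1 2009) = 506×3 + 23553×6 + 118×11 + 232×7 = 1518 + 141318 + 1298 + 1624 = 145758
L = 162126 / 145758 × 100 = 111.2296
Paasche component (current-period weights):
ΣP(Q2 2009)Q(Q2 2009) = 515×4 + 26268×8 + 129×13 + 222×6 = 2060 + 210144 + 1677 + 1332 = 215213
ΣP(Q1 2009)Q(Q2 2009) = 506×4 + 23553×8 + 118×13 + 232×6 = 2024 + 188424 + 1534 + 1392 = 193374
P = 215213 / 193374 × 100 = 111.2937
Fisher = √(L × P) = √(111.2296 × 111.2937) = 111.2616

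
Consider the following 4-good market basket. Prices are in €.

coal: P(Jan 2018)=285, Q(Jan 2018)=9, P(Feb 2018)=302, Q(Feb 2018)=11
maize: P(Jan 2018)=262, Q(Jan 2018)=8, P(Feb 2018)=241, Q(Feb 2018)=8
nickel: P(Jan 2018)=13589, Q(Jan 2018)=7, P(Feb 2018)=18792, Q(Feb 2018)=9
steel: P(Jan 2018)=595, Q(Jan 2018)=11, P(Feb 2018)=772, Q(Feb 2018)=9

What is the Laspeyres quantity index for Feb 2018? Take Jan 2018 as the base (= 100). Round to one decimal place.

Laspeyres quantity index uses base-period prices as weights.
ΣP(Jan 2018)·Q(Feb 2018) = 285×11 + 262×8 + 13589×9 + 595×9 = 3135 + 2096 + 122301 + 5355 = 132887
ΣP(Jan 2018)·Q(Jan 2018) = 285×9 + 262×8 + 13589×7 + 595×11 = 2565 + 2096 + 95123 + 6545 = 106329
Index = 132887 / 106329 × 100 = 124.9772

125.0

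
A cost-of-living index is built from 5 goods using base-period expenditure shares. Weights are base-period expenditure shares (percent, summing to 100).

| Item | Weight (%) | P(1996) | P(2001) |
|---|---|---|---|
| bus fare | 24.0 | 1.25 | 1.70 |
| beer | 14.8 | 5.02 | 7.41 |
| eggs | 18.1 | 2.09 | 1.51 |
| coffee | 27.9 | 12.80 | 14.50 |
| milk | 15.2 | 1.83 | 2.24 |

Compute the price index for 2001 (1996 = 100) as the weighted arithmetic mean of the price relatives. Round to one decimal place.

bus fare: 24.0 × (1.70/1.25) = 24.0 × 1.360000 = 32.6400
beer: 14.8 × (7.41/5.02) = 14.8 × 1.476096 = 21.8462
eggs: 18.1 × (1.51/2.09) = 18.1 × 0.722488 = 13.0770
coffee: 27.9 × (14.50/12.80) = 27.9 × 1.132812 = 31.6055
milk: 15.2 × (2.24/1.83) = 15.2 × 1.224044 = 18.6055
Index = Σ wᵢ·(p₁ᵢ/p₀ᵢ) = 32.6400 + 21.8462 + 13.0770 + 31.6055 + 18.6055 = 117.7742

117.8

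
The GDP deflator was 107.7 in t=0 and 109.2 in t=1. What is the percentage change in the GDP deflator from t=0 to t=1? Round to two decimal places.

Change = (109.2 − 107.7) / 107.7 × 100
       = 1.5 / 107.7 × 100 = 1.3928%

1.39%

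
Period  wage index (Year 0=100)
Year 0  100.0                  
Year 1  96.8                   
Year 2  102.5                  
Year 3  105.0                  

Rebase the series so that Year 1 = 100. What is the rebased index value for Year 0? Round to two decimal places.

Rebased(Year 0) = 100.0 / 96.8 × 100 = 103.3058

103.31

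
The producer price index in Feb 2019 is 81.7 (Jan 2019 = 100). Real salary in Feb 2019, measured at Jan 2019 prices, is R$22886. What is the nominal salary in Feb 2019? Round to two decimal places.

Nominal = Real × (Index/100) = 22886 × (81.7/100)
        = 22886 × 0.817 = 18697.8620

18697.86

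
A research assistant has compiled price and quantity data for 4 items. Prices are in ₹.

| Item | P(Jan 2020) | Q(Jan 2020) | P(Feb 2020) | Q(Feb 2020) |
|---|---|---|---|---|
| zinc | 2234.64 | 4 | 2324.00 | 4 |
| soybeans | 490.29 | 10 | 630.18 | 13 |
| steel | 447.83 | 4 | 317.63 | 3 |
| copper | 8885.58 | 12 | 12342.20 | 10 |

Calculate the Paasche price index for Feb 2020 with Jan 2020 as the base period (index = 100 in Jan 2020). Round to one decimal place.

134.5

Paasche price index uses current-period quantities as weights.
ΣP(Feb 2020)·Q(Feb 2020) = 2324.00×4 + 630.18×13 + 317.63×3 + 12342.20×10 = 9296 + 8192.34 + 952.89 + 123422 = 141863.23
ΣP(Jan 2020)·Q(Feb 2020) = 2234.64×4 + 490.29×13 + 447.83×3 + 8885.58×10 = 8938.56 + 6373.77 + 1343.49 + 88855.8 = 105511.62
Index = 141863.23 / 105511.62 × 100 = 134.4527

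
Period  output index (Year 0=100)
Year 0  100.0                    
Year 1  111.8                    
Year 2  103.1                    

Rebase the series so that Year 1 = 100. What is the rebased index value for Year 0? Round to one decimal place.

Rebased(Year 0) = 100.0 / 111.8 × 100 = 89.4454

89.4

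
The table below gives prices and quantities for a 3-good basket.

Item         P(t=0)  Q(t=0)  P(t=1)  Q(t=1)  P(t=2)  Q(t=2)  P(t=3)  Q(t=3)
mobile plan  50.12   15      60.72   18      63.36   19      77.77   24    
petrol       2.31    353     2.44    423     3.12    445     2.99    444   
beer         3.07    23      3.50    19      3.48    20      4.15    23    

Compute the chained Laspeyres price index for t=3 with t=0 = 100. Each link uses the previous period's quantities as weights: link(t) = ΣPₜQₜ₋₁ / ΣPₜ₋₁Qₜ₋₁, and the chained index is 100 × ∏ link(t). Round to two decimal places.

Link t=0→t=1:
ΣP(t=1)Q(t=0) = 60.72×15 + 2.44×353 + 3.50×23 = 910.8 + 861.32 + 80.5 = 1852.62
ΣP(t=0)Q(t=0) = 50.12×15 + 2.31×353 + 3.07×23 = 751.8 + 815.43 + 70.61 = 1637.84
link = 1852.62/1637.84 = 1.131136
Link t=1→t=2:
ΣP(t=2)Q(t=1) = 63.36×18 + 3.12×423 + 3.48×19 = 1140.48 + 1319.76 + 66.12 = 2526.36
ΣP(t=1)Q(t=1) = 60.72×18 + 2.44×423 + 3.50×19 = 1092.96 + 1032.12 + 66.5 = 2191.58
link = 2526.36/2191.58 = 1.152757
Link t=2→t=3:
ΣP(t=3)Q(t=2) = 77.77×19 + 2.99×445 + 4.15×20 = 1477.63 + 1330.55 + 83 = 2891.18
ΣP(t=2)Q(t=2) = 63.36×19 + 3.12×445 + 3.48×20 = 1203.84 + 1388.4 + 69.6 = 2661.84
link = 2891.18/2661.84 = 1.086158
Chained index = 100 × 1.131136 × 1.152757 × 1.086158 = 141.6270

141.63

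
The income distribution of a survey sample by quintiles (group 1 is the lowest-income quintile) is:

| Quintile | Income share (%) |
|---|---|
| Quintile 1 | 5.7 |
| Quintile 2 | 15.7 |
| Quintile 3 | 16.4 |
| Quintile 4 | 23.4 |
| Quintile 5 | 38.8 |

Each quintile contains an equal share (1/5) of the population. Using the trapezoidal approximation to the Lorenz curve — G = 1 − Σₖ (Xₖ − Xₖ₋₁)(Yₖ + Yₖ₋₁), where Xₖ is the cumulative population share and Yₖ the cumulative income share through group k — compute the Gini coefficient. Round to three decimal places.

0.296

Cumulative income shares Yₖ: 0.0570, 0.2140, 0.3780, 0.6120, 1.0000
Σ (Xₖ−Xₖ₋₁)(Yₖ+Yₖ₋₁) = (1/5)(0.0570+0.0000) + (1/5)(0.2140+0.0570) + (1/5)(0.3780+0.2140) + (1/5)(0.6120+0.3780) + (1/5)(1.0000+0.6120)
  = 0.0114 + 0.0542 + 0.1184 + 0.1980 + 0.3224 = 0.7044
G = 1 − 0.7044 = 0.2956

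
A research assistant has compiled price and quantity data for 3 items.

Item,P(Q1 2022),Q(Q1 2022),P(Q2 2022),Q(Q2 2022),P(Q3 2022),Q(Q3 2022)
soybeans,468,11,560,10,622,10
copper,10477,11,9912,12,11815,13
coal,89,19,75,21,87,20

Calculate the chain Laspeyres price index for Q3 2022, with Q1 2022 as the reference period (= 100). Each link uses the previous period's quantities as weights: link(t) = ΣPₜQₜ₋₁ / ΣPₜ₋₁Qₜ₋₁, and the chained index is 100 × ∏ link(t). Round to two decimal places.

Link Q1 2022→Q2 2022:
ΣP(Q2 2022)Q(Q1 2022) = 560×11 + 9912×11 + 75×19 = 6160 + 109032 + 1425 = 116617
ΣP(Q1 2022)Q(Q1 2022) = 468×11 + 10477×11 + 89×19 = 5148 + 115247 + 1691 = 122086
link = 116617/122086 = 0.955204
Link Q2 2022→Q3 2022:
ΣP(Q3 2022)Q(Q2 2022) = 622×10 + 11815×12 + 87×21 = 6220 + 141780 + 1827 = 149827
ΣP(Q2 2022)Q(Q2 2022) = 560×10 + 9912×12 + 75×21 = 5600 + 118944 + 1575 = 126119
link = 149827/126119 = 1.187981
Chained index = 100 × 0.955204 × 1.187981 = 113.4764

113.48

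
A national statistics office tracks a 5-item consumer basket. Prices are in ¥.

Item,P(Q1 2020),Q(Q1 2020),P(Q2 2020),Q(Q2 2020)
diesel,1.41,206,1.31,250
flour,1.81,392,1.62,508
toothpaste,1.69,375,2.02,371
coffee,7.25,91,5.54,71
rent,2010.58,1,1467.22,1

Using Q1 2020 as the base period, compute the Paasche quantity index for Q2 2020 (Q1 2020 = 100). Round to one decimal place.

Paasche quantity index uses current-period prices as weights.
ΣP(Q2 2020)·Q(Q2 2020) = 1.31×250 + 1.62×508 + 2.02×371 + 5.54×71 + 1467.22×1 = 327.5 + 822.96 + 749.42 + 393.34 + 1467.22 = 3760.44
ΣP(Q2 2020)·Q(Q1 2020) = 1.31×206 + 1.62×392 + 2.02×375 + 5.54×91 + 1467.22×1 = 269.86 + 635.04 + 757.5 + 504.14 + 1467.22 = 3633.76
Index = 3760.44 / 3633.76 × 100 = 103.4862

103.5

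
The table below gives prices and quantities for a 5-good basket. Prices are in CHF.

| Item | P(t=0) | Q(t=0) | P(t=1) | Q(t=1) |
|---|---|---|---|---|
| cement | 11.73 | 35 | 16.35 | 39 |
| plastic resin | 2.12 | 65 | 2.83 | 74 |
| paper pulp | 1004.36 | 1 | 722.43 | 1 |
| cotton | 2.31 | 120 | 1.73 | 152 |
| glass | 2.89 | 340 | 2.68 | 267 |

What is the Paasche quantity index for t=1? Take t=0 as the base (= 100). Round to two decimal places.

98.10

Paasche quantity index uses current-period prices as weights.
ΣP(t=1)·Q(t=1) = 16.35×39 + 2.83×74 + 722.43×1 + 1.73×152 + 2.68×267 = 637.65 + 209.42 + 722.43 + 262.96 + 715.56 = 2548.02
ΣP(t=1)·Q(t=0) = 16.35×35 + 2.83×65 + 722.43×1 + 1.73×120 + 2.68×340 = 572.25 + 183.95 + 722.43 + 207.6 + 911.2 = 2597.43
Index = 2548.02 / 2597.43 × 100 = 98.0977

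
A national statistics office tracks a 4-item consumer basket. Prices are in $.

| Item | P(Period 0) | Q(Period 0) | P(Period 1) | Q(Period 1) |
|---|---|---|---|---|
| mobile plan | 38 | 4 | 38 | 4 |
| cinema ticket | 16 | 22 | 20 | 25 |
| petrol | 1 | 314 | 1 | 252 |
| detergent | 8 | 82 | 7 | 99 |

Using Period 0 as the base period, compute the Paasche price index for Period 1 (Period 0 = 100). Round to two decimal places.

Paasche price index uses current-period quantities as weights.
ΣP(Period 1)·Q(Period 1) = 38×4 + 20×25 + 1×252 + 7×99 = 152 + 500 + 252 + 693 = 1597
ΣP(Period 0)·Q(Period 1) = 38×4 + 16×25 + 1×252 + 8×99 = 152 + 400 + 252 + 792 = 1596
Index = 1597 / 1596 × 100 = 100.0627

100.06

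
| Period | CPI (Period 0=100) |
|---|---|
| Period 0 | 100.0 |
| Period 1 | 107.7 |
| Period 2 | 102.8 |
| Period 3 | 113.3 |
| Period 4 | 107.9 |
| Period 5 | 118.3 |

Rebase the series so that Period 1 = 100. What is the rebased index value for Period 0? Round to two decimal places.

Rebased(Period 0) = 100.0 / 107.7 × 100 = 92.8505

92.85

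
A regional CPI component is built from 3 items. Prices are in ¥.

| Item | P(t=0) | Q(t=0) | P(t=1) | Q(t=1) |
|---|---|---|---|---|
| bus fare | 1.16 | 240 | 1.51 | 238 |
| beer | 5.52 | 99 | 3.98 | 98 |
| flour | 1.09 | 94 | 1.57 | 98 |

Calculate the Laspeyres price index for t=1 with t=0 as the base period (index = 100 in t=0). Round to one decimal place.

Laspeyres price index uses base-period quantities as weights.
ΣP(t=1)·Q(t=0) = 1.51×240 + 3.98×99 + 1.57×94 = 362.4 + 394.02 + 147.58 = 904
ΣP(t=0)·Q(t=0) = 1.16×240 + 5.52×99 + 1.09×94 = 278.4 + 546.48 + 102.46 = 927.34
Index = 904 / 927.34 × 100 = 97.4831

97.5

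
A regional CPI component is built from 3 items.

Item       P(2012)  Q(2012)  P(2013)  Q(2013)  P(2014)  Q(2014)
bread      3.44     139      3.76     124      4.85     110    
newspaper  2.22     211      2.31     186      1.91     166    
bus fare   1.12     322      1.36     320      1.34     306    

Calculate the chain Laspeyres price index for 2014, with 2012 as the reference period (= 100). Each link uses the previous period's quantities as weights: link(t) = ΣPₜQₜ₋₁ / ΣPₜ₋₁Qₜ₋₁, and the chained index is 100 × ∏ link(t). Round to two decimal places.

115.29

Link 2012→2013:
ΣP(2013)Q(2012) = 3.76×139 + 2.31×211 + 1.36×322 = 522.64 + 487.41 + 437.92 = 1447.97
ΣP(2012)Q(2012) = 3.44×139 + 2.22×211 + 1.12×322 = 478.16 + 468.42 + 360.64 = 1307.22
link = 1447.97/1307.22 = 1.107671
Link 2013→2014:
ΣP(2014)Q(2013) = 4.85×124 + 1.91×186 + 1.34×320 = 601.4 + 355.26 + 428.8 = 1385.46
ΣP(2013)Q(2013) = 3.76×124 + 2.31×186 + 1.36×320 = 466.24 + 429.66 + 435.2 = 1331.1
link = 1385.46/1331.1 = 1.040838
Chained index = 100 × 1.107671 × 1.040838 = 115.2907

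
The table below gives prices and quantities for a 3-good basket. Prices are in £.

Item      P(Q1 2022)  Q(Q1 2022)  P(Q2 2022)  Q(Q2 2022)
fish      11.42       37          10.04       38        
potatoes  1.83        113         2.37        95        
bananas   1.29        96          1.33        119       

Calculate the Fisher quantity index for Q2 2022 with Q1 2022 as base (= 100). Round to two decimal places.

Laspeyres component (base-period weights):
ΣP(Q1 2022)Q(Q2 2022) = 11.42×38 + 1.83×95 + 1.29×119 = 433.96 + 173.85 + 153.51 = 761.32
ΣP(Q1 2022)Q(Q1 2022) = 11.42×37 + 1.83×113 + 1.29×96 = 422.54 + 206.79 + 123.84 = 753.17
L = 761.32 / 753.17 × 100 = 101.0821
Paasche component (current-period weights):
ΣP(Q2 2022)Q(Q2 2022) = 10.04×38 + 2.37×95 + 1.33×119 = 381.52 + 225.15 + 158.27 = 764.94
ΣP(Q2 2022)Q(Q1 2022) = 10.04×37 + 2.37×113 + 1.33×96 = 371.48 + 267.81 + 127.68 = 766.97
P = 764.94 / 766.97 × 100 = 99.7353
Fisher = √(L × P) = √(101.0821 × 99.7353) = 100.4064

100.41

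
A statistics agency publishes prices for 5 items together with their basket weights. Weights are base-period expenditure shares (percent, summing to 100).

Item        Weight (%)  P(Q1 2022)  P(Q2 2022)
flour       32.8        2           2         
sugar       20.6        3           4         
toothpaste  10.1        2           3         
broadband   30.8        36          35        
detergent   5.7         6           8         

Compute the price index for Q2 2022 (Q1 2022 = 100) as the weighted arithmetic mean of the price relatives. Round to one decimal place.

113.0

flour: 32.8 × (2/2) = 32.8 × 1.000000 = 32.8000
sugar: 20.6 × (4/3) = 20.6 × 1.333333 = 27.4667
toothpaste: 10.1 × (3/2) = 10.1 × 1.500000 = 15.1500
broadband: 30.8 × (35/36) = 30.8 × 0.972222 = 29.9444
detergent: 5.7 × (8/6) = 5.7 × 1.333333 = 7.6000
Index = Σ wᵢ·(p₁ᵢ/p₀ᵢ) = 32.8000 + 27.4667 + 15.1500 + 29.9444 + 7.6000 = 112.9611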